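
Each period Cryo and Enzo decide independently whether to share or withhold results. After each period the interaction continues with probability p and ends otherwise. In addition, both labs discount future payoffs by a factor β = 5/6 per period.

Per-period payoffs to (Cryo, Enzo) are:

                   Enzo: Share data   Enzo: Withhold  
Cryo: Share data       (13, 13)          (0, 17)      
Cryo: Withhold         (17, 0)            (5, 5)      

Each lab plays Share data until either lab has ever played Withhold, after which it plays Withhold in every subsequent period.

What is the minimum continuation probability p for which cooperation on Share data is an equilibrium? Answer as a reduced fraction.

Expected continuation weight on next period's payoff is β·p = 5/6·p, which plays the role of the discount factor.
Cooperation requires 5/6·p ≥ (17−13)/(17−5) = 1/3, hence p ≥ 2/5.

2/5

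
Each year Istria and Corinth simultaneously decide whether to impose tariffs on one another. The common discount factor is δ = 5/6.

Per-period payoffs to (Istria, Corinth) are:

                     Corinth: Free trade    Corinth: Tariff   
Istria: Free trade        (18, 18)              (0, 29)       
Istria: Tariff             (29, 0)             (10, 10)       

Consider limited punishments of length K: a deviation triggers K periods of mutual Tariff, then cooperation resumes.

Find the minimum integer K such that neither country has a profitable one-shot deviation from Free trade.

Need Σ_{k=1}^{K} δ^k ≥ (29−18)/(18−10) = 1.3750 at δ = 5/6.
At K = 1 the sum is 0.8333 < 1.3750; at K = 2 it is 1.5278 ≥ 1.3750.
So the minimum punishment length is K = 2.

2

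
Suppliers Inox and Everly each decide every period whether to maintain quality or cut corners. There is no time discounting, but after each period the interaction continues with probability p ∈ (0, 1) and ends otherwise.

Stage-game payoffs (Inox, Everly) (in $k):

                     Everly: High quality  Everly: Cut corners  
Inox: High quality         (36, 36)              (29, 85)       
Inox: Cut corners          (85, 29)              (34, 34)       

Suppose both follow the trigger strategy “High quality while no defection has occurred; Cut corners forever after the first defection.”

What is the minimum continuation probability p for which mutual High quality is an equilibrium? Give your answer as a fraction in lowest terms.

With no time discounting, the continuation probability p plays the role of the discount factor.
Grim-trigger IC: 36/(1−p) ≥ 85 + 34p/(1−p) ⇒ p ≥ (85−36)/(85−34) = 49/51.

49/51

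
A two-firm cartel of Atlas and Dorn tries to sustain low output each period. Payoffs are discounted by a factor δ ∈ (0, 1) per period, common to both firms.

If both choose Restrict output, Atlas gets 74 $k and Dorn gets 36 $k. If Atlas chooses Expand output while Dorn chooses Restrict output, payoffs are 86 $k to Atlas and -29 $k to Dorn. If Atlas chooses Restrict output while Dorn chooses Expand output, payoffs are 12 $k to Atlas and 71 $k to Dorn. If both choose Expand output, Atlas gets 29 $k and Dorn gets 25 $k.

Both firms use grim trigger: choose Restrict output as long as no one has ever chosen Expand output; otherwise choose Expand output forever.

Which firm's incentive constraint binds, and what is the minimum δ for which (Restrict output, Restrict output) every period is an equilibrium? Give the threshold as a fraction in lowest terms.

For Atlas: deviation gain 86−74 = 12, per-period punishment loss 74−29 = 45. IC gives δ ≥ 12/57 = 4/19.
For Dorn: gain 35, loss 11 per period, so δ ≥ 35/46.
The tighter constraint is Dorn's, so cooperation needs δ ≥ 35/46.

Dorn; δ ≥ 35/46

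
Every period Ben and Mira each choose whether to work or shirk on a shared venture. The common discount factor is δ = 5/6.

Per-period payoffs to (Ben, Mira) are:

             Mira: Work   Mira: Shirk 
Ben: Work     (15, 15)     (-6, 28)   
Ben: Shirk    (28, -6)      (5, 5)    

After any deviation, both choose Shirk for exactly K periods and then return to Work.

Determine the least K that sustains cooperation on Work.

Need Σ_{k=1}^{K} δ^k ≥ (28−15)/(15−5) = 1.3000 at δ = 5/6.
At K = 1 the sum is 0.8333 < 1.3000; at K = 2 it is 1.5278 ≥ 1.3000.
So the minimum punishment length is K = 2.

2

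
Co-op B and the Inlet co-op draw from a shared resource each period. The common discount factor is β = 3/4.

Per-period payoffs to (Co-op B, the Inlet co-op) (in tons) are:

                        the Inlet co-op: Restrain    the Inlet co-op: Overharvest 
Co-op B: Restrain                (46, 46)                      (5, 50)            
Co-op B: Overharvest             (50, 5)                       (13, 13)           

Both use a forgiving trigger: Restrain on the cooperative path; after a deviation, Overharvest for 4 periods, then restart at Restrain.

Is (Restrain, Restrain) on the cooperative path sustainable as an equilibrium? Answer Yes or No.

A one-shot deviation gives 50 now, then 13 for 4 periods, then back to 46.
Gain from deviating: (50−46) today; loss: (46−13) in each of the next 4 periods.
No-deviation condition: (46−13)(β+…+β^4) ≥ 50−46, i.e. β+…+β^4 ≥ 4/33.
At β = 3/4: β+…+β^4 = 2.0508 ≥ 0.1212.
So cooperation is sustainable.

Yes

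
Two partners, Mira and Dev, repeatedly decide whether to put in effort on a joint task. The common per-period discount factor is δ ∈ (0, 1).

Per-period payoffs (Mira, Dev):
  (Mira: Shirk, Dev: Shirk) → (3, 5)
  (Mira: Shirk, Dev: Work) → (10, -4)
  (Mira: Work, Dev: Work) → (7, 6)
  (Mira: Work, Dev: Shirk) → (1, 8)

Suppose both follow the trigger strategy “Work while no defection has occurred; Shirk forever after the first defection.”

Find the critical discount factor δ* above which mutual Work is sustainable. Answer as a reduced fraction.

2/3

Mira: cooperation gives 7 each period; deviation gives 10 once then 3 forever.
  7/(1−δ) ≥ 10 + 3δ/(1−δ) ⇒ δ ≥ 3/7.
Dev: cooperation gives 6 each period; deviation gives 8 once then 5 forever.
  δ ≥ 2/3.
Both must hold, so the binding constraint is Dev's: δ ≥ 2/3.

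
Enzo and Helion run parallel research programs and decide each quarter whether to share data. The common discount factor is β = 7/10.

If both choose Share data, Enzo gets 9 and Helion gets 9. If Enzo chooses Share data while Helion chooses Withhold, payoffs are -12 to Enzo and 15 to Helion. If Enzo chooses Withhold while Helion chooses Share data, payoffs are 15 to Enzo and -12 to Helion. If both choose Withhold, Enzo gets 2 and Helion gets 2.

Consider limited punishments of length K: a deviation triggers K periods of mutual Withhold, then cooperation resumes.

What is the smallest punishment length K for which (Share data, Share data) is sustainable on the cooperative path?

No profitable deviation requires (9−2)(β+…+β^K) ≥ 15−9, i.e. β+…+β^K ≥ 6/7 ≈ 0.8571.
With β = 7/10, the partial sums are K=1: 0.7000, K=2: 1.1900.
K = 2 is the first length at which the sum reaches 0.8571.

2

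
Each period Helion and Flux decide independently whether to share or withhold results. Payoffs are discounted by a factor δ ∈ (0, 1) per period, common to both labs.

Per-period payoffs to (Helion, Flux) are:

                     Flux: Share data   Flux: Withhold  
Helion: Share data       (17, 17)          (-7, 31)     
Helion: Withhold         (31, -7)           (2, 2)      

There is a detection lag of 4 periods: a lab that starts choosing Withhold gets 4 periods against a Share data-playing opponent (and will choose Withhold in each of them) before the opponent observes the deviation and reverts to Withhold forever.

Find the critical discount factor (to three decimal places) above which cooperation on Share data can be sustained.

Deviating for the 4 undetected periods gains 31−17 = 14 per period over cooperation, then loses 17−2 = 15 per period forever once punishment starts.
Gain: 14(1 + δ + … + δ^3); loss: 15·δ^4/(1−δ).
No profitable deviation ⇔ 14(1−δ^4) ≤ 15·δ^4, i.e. δ^4 ≥ 14/(14+15) = 14/29.
Hence δ ≥ (14/29)^(1/4) ≈ 0.834.

0.834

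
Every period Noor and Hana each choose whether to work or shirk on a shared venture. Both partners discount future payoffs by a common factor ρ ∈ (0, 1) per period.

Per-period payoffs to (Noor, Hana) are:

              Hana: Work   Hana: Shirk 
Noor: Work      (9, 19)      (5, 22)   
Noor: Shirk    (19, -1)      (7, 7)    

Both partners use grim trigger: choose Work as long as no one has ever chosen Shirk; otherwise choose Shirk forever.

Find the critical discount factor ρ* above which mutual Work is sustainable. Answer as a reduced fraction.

For Noor: deviation gain 19−9 = 10, per-period punishment loss 9−7 = 2. IC gives ρ ≥ 10/12 = 5/6.
For Hana: gain 3, loss 12 per period, so ρ ≥ 3/15 = 1/5.
The tighter constraint is Noor's, so cooperation needs ρ ≥ 5/6.

5/6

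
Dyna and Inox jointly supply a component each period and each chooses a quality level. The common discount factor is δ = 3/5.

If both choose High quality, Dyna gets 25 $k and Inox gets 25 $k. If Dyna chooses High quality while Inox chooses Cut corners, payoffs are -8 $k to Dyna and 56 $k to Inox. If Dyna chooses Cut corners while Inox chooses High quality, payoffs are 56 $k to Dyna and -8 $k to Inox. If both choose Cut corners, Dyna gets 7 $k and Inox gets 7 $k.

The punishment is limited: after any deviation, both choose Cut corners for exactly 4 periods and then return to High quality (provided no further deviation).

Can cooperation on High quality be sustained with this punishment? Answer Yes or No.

No

Comparing payoff streams over the 5 periods until play realigns: cooperate → 25(1+δ+…+δ^4); deviate → 56 + 7(δ+…+δ^4).
Cooperation is sustained iff (25−7)(δ+…+δ^4) ≥ 56−25.
δ+…+δ^4 = 3/5·(1−(3/5)^4)/(1−3/5) = 1.3056, and (56−25)/(25−7) = 1.7222.
1.3056 < 1.7222, so cooperation is not sustainable.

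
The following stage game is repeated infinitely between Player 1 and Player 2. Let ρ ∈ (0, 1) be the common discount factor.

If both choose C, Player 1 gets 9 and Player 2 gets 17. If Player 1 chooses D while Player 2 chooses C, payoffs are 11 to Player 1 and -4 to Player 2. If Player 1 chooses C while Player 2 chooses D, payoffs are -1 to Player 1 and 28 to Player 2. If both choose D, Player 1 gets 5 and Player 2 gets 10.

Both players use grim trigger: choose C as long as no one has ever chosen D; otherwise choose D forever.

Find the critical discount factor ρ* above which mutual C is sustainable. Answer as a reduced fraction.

Player 1's threshold: (11−9)/(11−5) = 1/3.
Player 2's threshold: (28−17)/(28−10) = 11/18.
1/3 < 11/18, so Player 2 binds and ρ* = 11/18.

11/18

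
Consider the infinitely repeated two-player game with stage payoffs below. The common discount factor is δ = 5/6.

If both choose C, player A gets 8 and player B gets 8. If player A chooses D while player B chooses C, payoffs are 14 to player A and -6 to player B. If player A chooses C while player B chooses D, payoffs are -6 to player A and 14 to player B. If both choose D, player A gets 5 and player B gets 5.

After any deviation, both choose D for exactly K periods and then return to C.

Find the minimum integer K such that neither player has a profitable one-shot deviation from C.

IC: δ(1−δ^K)/(1−δ) ≥ (14−8)/(8−5) = 2.
With δ = 5/6: need 1 − δ^K ≥ 2·(1−5/6)/(5/6), i.e. δ^K ≤ 0.6000.
Since (5/6)^2 = 0.6944 and (5/6)^3 = 0.5787, the smallest such K is 3.

3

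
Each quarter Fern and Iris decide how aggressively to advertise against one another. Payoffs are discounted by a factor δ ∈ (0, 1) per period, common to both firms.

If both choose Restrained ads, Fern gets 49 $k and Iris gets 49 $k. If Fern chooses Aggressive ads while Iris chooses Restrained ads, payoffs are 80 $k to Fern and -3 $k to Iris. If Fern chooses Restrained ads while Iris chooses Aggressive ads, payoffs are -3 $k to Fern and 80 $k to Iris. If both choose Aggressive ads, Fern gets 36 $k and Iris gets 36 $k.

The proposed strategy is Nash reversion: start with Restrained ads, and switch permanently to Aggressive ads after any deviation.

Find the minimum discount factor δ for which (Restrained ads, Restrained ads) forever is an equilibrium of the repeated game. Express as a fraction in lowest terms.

31/44

49/(1−δ) ≥ 80 + 36δ/(1−δ)
49 ≥ 80 − 44δ
δ ≥ 31/44.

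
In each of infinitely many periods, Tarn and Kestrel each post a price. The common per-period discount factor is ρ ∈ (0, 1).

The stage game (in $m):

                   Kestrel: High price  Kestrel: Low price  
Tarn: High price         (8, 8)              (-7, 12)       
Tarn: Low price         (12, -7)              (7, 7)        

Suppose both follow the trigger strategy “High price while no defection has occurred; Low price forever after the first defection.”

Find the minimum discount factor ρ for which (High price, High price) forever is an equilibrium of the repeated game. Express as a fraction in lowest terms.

4/5

Cooperation forever yields 8 each period: 8/(1−ρ).
Deviating yields 12 once, then 7 forever: 12 + 7ρ/(1−ρ).
No profitable deviation requires 8/(1−ρ) ≥ 12 + 7ρ/(1−ρ).
Multiplying by (1−ρ): 8 ≥ 12(1−ρ) + 7ρ = 12 − 5ρ.
So 5ρ ≥ 4, i.e. ρ ≥ 4/5.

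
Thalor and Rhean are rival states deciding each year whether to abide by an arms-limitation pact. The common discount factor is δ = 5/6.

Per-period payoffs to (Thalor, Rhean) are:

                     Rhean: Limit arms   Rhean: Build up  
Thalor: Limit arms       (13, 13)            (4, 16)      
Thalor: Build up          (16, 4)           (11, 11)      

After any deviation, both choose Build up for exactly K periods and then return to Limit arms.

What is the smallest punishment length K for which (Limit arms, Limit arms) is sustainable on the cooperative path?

2

No profitable deviation requires (13−11)(δ+…+δ^K) ≥ 16−13, i.e. δ+…+δ^K ≥ 3/2 ≈ 1.5000.
With δ = 5/6, the partial sums are K=1: 0.8333, K=2: 1.5278.
K = 2 is the first length at which the sum reaches 1.5000.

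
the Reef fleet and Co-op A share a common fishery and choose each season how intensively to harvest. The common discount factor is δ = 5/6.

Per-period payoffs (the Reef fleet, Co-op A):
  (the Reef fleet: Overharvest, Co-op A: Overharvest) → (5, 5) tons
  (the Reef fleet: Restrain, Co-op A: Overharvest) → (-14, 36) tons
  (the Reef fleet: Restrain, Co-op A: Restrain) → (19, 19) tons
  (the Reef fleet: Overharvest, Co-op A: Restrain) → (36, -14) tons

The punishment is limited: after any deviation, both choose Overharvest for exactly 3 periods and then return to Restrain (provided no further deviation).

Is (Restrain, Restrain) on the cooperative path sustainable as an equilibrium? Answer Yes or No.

IC: δ+…+δ^3 ≥ (36−19)/(19−5) = 17/14.
At δ = 5/6: partial sum = 2.1065 ≥ 1.2143. Cooperation sustainable.

Yes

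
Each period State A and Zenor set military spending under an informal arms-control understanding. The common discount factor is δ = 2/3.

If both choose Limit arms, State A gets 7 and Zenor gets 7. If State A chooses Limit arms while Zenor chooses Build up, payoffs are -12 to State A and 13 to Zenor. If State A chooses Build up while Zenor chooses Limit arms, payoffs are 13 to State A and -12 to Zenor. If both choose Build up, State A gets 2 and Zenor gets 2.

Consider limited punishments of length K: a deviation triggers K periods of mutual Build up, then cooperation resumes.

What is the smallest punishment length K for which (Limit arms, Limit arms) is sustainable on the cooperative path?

3

Need Σ_{k=1}^{K} δ^k ≥ (13−7)/(7−2) = 1.2000 at δ = 2/3.
At K = 2 the sum is 1.1111 < 1.2000; at K = 3 it is 1.4074 ≥ 1.2000.
So the minimum punishment length is K = 3.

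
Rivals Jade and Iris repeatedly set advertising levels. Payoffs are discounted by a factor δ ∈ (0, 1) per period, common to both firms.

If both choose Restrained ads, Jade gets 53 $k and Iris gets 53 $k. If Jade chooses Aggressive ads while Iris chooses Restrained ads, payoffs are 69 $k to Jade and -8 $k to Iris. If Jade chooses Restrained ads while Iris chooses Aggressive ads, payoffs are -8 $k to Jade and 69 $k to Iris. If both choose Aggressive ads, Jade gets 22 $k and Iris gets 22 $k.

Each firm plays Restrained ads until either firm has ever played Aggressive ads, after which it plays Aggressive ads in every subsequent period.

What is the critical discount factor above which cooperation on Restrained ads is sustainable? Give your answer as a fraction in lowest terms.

53/(1−δ) ≥ 69 + 22δ/(1−δ)
53 ≥ 69 − 47δ
δ ≥ 16/47.

16/47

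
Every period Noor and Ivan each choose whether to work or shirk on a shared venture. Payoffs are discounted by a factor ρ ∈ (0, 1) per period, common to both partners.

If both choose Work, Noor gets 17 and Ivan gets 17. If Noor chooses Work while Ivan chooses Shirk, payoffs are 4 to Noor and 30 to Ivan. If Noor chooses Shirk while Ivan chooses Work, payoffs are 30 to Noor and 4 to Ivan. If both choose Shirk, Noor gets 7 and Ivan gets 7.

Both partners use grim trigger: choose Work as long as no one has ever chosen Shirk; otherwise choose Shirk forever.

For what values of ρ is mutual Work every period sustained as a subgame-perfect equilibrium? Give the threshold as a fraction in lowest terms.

Cooperation forever yields 17 each period: 17/(1−ρ).
Deviating yields 30 once, then 7 forever: 30 + 7ρ/(1−ρ).
No profitable deviation requires 17/(1−ρ) ≥ 30 + 7ρ/(1−ρ).
Multiplying by (1−ρ): 17 ≥ 30(1−ρ) + 7ρ = 30 − 23ρ.
So 23ρ ≥ 13, i.e. ρ ≥ 13/23.

13/23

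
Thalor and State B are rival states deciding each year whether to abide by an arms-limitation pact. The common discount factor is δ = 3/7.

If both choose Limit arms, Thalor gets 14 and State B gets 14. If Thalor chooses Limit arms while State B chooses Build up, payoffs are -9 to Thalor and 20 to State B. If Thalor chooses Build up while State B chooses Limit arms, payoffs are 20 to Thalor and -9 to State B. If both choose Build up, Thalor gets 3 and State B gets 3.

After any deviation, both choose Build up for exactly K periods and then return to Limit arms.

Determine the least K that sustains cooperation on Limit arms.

2

Need Σ_{k=1}^{K} δ^k ≥ (20−14)/(14−3) = 0.5455 at δ = 3/7.
At K = 1 the sum is 0.4286 < 0.5455; at K = 2 it is 0.6122 ≥ 0.5455.
So the minimum punishment length is K = 2.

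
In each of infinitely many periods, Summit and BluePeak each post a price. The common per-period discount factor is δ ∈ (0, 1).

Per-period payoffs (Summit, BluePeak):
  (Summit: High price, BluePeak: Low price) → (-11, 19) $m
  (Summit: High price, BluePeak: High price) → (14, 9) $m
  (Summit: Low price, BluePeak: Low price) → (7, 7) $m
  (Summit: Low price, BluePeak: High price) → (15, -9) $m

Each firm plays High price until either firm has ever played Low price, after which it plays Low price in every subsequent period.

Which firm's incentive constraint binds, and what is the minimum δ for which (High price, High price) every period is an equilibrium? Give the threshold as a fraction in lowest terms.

For Summit: deviation gain 15−14 = 1, per-period punishment loss 14−7 = 7. IC gives δ ≥ 1/8.
For BluePeak: gain 10, loss 2 per period, so δ ≥ 10/12 = 5/6.
The tighter constraint is BluePeak's, so cooperation needs δ ≥ 5/6.

BluePeak; δ ≥ 5/6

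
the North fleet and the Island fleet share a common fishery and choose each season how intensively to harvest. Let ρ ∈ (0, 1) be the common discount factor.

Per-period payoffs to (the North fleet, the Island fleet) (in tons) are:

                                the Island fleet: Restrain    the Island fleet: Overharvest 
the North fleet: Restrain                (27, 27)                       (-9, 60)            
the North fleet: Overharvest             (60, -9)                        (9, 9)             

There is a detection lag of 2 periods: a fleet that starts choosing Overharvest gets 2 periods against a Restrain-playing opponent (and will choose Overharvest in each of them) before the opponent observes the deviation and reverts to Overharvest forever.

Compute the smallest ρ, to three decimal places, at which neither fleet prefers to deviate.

Deviating for the 2 undetected periods gains 60−27 = 33 per period over cooperation, then loses 27−9 = 18 per period forever once punishment starts.
Gain: 33(1 + ρ + … + ρ^1); loss: 18·ρ^2/(1−ρ).
No profitable deviation ⇔ 33(1−ρ^2) ≤ 18·ρ^2, i.e. ρ^2 ≥ 33/(33+18) = 11/17.
Hence ρ ≥ (11/17)^(1/2) ≈ 0.804.

0.804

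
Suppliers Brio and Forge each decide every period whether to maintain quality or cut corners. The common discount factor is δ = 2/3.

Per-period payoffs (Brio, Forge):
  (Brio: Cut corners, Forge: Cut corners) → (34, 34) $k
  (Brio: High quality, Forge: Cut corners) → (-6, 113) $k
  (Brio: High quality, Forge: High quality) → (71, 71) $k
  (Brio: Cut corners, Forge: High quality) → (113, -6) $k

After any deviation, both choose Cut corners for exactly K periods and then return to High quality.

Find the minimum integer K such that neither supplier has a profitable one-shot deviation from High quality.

Need Σ_{k=1}^{K} δ^k ≥ (113−71)/(71−34) = 1.1351 at δ = 2/3.
At K = 2 the sum is 1.1111 < 1.1351; at K = 3 it is 1.4074 ≥ 1.1351.
So the minimum punishment length is K = 3.

3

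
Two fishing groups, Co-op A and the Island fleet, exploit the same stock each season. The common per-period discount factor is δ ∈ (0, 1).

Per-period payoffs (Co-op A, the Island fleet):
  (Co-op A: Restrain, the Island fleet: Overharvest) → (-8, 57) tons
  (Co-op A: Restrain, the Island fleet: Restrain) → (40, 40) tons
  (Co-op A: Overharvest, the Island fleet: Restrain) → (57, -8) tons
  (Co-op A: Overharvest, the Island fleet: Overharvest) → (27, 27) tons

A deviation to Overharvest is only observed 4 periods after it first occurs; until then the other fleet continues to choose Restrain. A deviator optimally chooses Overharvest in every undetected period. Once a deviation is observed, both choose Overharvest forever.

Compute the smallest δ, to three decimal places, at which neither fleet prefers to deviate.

The best deviation is to choose Overharvest for all 4 undetected periods, earning 57 each, then 27 forever once detected.
Deviation value: 57(1−δ^4)/(1−δ) + 27δ^4/(1−δ); cooperation value: 40/(1−δ).
IC: 40 ≥ 57(1−δ^4) + 27δ^4 = 57 − 30δ^4.
So δ^4 ≥ 17/30, giving δ ≥ (17/30)^(1/4) ≈ 0.868.

0.868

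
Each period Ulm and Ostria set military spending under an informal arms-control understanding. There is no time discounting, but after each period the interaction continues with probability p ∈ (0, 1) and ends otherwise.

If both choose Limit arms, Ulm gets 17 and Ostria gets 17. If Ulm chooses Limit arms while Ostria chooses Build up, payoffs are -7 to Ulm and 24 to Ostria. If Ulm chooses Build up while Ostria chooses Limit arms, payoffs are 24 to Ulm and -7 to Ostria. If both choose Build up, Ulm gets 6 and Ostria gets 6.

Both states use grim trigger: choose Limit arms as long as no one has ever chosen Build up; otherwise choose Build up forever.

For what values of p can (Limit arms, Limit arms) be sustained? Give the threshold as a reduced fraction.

7/18

Expected cooperation value is 17 + p·17 + p²·17 + … = 17/(1−p); deviation gives 24 + p·6/(1−p).
17 ≥ 24(1−p) + 6p ⇒ 18p ≥ 7 ⇒ p ≥ 7/18.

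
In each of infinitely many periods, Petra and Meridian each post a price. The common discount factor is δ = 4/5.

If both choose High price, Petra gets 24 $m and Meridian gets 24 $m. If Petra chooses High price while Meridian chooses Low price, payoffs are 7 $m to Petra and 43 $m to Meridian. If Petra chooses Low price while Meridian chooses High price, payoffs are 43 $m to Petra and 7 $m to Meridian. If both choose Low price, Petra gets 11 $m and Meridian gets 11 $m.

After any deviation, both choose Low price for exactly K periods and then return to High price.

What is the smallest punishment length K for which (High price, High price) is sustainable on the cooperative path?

3

IC: δ(1−δ^K)/(1−δ) ≥ (43−24)/(24−11) = 19/13.
With δ = 4/5: need 1 − δ^K ≥ 19/13·(1−4/5)/(4/5), i.e. δ^K ≤ 0.6346.
Since (4/5)^2 = 0.6400 and (4/5)^3 = 0.5120, the smallest such K is 3.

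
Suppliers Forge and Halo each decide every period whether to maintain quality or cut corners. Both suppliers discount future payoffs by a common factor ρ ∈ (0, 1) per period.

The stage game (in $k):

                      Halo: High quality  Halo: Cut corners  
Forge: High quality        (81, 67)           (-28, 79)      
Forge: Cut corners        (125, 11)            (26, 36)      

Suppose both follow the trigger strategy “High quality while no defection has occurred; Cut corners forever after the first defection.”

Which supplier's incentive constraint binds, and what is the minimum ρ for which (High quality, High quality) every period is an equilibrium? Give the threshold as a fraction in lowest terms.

Forge; ρ ≥ 4/9

For Forge: deviation gain 125−81 = 44, per-period punishment loss 81−26 = 55. IC gives ρ ≥ 44/99 = 4/9.
For Halo: gain 12, loss 31 per period, so ρ ≥ 12/43.
The tighter constraint is Forge's, so cooperation needs ρ ≥ 4/9.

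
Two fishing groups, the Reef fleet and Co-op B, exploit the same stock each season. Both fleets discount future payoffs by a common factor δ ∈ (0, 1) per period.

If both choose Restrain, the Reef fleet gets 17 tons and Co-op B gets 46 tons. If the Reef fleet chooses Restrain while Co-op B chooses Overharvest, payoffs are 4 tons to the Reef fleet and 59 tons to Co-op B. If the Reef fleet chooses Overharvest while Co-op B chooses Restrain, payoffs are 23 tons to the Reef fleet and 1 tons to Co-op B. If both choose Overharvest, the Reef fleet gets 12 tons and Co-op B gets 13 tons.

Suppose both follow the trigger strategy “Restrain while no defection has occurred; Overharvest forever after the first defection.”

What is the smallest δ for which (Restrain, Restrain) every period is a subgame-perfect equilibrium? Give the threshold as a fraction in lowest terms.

For the Reef fleet: deviation gain 23−17 = 6, per-period punishment loss 17−12 = 5. IC gives δ ≥ 6/11.
For Co-op B: gain 13, loss 33 per period, so δ ≥ 13/46.
The tighter constraint is the Reef fleet's, so cooperation needs δ ≥ 6/11.

6/11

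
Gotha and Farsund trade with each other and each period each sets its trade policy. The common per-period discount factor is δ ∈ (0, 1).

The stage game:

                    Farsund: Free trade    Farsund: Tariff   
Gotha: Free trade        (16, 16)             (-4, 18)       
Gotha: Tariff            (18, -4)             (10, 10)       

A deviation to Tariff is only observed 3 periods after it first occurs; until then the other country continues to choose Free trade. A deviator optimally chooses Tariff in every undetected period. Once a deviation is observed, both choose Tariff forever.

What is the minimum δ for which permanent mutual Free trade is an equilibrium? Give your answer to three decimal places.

0.630

Deviating for the 3 undetected periods gains 18−16 = 2 per period over cooperation, then loses 16−10 = 6 per period forever once punishment starts.
Gain: 2(1 + δ + … + δ^2); loss: 6·δ^3/(1−δ).
No profitable deviation ⇔ 2(1−δ^3) ≤ 6·δ^3, i.e. δ^3 ≥ 2/(2+6) = 1/4.
Hence δ ≥ (1/4)^(1/3) ≈ 0.630.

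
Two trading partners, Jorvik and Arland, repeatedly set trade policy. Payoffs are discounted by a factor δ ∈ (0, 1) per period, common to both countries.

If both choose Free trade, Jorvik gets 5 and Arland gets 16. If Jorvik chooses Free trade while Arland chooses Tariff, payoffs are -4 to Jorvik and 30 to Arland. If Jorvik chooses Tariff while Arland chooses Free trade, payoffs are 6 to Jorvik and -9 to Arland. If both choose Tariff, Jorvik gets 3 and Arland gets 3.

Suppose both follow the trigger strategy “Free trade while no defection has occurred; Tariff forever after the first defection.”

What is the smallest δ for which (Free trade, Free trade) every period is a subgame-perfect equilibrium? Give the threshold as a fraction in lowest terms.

Jorvik: cooperation gives 5 each period; deviation gives 6 once then 3 forever.
  5/(1−δ) ≥ 6 + 3δ/(1−δ) ⇒ δ ≥ 1/3.
Arland: cooperation gives 16 each period; deviation gives 30 once then 3 forever.
  δ ≥ 14/27.
Both must hold, so the binding constraint is Arland's: δ ≥ 14/27.

14/27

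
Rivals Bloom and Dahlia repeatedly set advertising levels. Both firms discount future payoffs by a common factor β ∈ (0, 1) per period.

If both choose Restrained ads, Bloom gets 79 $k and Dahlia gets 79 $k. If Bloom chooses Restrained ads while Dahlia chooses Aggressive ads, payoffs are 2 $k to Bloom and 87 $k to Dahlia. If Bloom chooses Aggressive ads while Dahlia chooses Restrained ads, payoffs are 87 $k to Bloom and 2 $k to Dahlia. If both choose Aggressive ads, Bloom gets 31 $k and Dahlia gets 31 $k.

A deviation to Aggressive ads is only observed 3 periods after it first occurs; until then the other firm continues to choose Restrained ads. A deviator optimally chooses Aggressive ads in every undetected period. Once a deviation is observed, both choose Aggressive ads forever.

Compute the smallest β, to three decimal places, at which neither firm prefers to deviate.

A deviator earns 87 for 3 periods, then 31 forever; cooperating earns 79 forever. Multiplying the IC by (1−β):
79 ≥ 87(1−β^3) + 31β^3, so 56·β^3 ≥ 8 and β^3 ≥ 1/7.
β ≥ (1/7)^(1/3) ≈ 0.523.

0.523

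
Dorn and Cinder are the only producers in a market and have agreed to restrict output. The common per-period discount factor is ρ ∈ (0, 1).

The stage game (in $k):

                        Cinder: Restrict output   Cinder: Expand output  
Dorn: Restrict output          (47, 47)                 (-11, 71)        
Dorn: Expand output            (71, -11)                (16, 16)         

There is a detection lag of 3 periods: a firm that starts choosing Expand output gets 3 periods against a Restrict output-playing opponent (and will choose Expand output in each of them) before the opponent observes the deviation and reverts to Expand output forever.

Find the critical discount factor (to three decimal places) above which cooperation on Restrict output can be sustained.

Deviating for the 3 undetected periods gains 71−47 = 24 per period over cooperation, then loses 47−16 = 31 per period forever once punishment starts.
Gain: 24(1 + ρ + … + ρ^2); loss: 31·ρ^3/(1−ρ).
No profitable deviation ⇔ 24(1−ρ^3) ≤ 31·ρ^3, i.e. ρ^3 ≥ 24/(24+31) = 24/55.
Hence ρ ≥ (24/55)^(1/3) ≈ 0.758.

0.758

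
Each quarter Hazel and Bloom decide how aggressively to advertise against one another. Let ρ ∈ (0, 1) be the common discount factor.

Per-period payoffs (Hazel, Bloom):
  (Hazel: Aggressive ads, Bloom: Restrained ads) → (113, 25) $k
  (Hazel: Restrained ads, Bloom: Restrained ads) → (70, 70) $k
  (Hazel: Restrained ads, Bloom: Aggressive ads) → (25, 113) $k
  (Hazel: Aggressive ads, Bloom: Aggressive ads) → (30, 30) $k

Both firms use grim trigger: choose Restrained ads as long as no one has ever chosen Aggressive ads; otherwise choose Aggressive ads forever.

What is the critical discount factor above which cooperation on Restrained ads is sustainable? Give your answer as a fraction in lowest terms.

Cooperation forever yields 70 each period: 70/(1−ρ).
Deviating yields 113 once, then 30 forever: 113 + 30ρ/(1−ρ).
No profitable deviation requires 70/(1−ρ) ≥ 113 + 30ρ/(1−ρ).
Multiplying by (1−ρ): 70 ≥ 113(1−ρ) + 30ρ = 113 − 83ρ.
So 83ρ ≥ 43, i.e. ρ ≥ 43/83.

43/83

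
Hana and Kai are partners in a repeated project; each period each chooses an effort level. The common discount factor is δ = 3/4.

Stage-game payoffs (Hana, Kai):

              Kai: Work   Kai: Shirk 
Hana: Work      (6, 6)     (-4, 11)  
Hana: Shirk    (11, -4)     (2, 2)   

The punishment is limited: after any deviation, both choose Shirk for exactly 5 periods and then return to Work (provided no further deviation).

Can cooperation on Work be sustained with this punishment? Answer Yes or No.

Yes

Comparing payoff streams over the 6 periods until play realigns: cooperate → 6(1+δ+…+δ^5); deviate → 11 + 2(δ+…+δ^5).
Cooperation is sustained iff (6−2)(δ+…+δ^5) ≥ 11−6.
δ+…+δ^5 = 3/4·(1−(3/4)^5)/(1−3/4) = 2.2881, and (11−6)/(6−2) = 1.2500.
2.2881 ≥ 1.2500, so cooperation is sustainable.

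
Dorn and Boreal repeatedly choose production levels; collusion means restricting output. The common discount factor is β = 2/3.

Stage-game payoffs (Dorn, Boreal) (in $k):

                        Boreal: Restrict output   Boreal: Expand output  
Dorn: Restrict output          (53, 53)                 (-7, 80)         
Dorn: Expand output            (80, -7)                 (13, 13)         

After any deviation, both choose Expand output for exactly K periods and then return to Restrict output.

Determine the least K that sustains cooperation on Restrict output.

IC: β(1−β^K)/(1−β) ≥ (80−53)/(53−13) = 27/40.
With β = 2/3: need 1 − β^K ≥ 27/40·(1−2/3)/(2/3), i.e. β^K ≤ 0.6625.
Since (2/3)^1 = 0.6667 and (2/3)^2 = 0.4444, the smallest such K is 2.

2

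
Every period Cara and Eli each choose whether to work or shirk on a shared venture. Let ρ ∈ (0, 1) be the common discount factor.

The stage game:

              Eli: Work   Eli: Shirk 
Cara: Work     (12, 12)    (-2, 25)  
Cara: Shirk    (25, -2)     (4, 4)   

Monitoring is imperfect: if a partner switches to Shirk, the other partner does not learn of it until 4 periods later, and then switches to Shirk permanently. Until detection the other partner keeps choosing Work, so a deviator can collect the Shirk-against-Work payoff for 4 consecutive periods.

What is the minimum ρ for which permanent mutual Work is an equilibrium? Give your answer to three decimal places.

The best deviation is to choose Shirk for all 4 undetected periods, earning 25 each, then 4 forever once detected.
Deviation value: 25(1−ρ^4)/(1−ρ) + 4ρ^4/(1−ρ); cooperation value: 12/(1−ρ).
IC: 12 ≥ 25(1−ρ^4) + 4ρ^4 = 25 − 21ρ^4.
So ρ^4 ≥ 13/21, giving ρ ≥ (13/21)^(1/4) ≈ 0.887.

0.887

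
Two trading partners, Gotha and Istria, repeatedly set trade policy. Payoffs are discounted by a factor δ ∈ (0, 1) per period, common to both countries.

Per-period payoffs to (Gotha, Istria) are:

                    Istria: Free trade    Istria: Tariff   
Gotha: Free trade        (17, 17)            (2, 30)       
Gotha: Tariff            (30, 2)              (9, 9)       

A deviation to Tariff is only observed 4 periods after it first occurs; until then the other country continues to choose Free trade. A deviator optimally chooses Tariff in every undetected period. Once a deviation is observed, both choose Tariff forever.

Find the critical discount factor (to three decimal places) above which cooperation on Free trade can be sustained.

The best deviation is to choose Tariff for all 4 undetected periods, earning 30 each, then 9 forever once detected.
Deviation value: 30(1−δ^4)/(1−δ) + 9δ^4/(1−δ); cooperation value: 17/(1−δ).
IC: 17 ≥ 30(1−δ^4) + 9δ^4 = 30 − 21δ^4.
So δ^4 ≥ 13/21, giving δ ≥ (13/21)^(1/4) ≈ 0.887.

0.887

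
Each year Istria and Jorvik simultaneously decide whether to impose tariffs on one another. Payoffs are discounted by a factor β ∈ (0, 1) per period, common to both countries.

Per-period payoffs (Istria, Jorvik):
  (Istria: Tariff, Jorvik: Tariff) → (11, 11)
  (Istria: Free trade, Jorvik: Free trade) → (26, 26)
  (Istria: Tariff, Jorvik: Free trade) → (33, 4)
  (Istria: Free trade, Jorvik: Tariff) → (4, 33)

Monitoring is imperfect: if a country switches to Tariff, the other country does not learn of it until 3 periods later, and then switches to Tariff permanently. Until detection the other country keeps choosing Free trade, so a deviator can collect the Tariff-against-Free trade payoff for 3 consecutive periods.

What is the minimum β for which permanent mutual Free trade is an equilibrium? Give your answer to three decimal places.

The best deviation is to choose Tariff for all 3 undetected periods, earning 33 each, then 11 forever once detected.
Deviation value: 33(1−β^3)/(1−β) + 11β^3/(1−β); cooperation value: 26/(1−β).
IC: 26 ≥ 33(1−β^3) + 11β^3 = 33 − 22β^3.
So β^3 ≥ 7/22, giving β ≥ (7/22)^(1/3) ≈ 0.683.

0.683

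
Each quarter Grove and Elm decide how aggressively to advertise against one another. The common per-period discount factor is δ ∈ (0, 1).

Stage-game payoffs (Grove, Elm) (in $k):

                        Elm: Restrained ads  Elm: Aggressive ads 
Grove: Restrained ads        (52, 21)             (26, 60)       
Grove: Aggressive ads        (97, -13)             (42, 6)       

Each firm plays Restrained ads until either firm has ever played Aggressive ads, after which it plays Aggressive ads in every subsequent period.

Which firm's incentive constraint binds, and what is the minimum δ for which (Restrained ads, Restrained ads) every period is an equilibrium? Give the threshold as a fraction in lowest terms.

Grove; δ ≥ 9/11

Grove: cooperation gives 52 each period; deviation gives 97 once then 42 forever.
  52/(1−δ) ≥ 97 + 42δ/(1−δ) ⇒ δ ≥ 45/55 = 9/11.
Elm: cooperation gives 21 each period; deviation gives 60 once then 6 forever.
  δ ≥ 39/54 = 13/18.
Both must hold, so the binding constraint is Grove's: δ ≥ 9/11.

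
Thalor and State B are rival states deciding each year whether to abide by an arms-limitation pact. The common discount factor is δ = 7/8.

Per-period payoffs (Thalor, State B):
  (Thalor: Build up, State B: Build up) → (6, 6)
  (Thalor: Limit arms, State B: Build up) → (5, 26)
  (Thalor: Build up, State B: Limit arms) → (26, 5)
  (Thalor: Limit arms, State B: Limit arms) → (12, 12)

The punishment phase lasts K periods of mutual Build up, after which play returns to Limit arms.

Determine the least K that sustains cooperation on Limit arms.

4

IC: δ(1−δ^K)/(1−δ) ≥ (26−12)/(12−6) = 7/3.
With δ = 7/8: need 1 − δ^K ≥ 7/3·(1−7/8)/(7/8), i.e. δ^K ≤ 0.6667.
Since (7/8)^3 = 0.6699 and (7/8)^4 = 0.5862, the smallest such K is 4.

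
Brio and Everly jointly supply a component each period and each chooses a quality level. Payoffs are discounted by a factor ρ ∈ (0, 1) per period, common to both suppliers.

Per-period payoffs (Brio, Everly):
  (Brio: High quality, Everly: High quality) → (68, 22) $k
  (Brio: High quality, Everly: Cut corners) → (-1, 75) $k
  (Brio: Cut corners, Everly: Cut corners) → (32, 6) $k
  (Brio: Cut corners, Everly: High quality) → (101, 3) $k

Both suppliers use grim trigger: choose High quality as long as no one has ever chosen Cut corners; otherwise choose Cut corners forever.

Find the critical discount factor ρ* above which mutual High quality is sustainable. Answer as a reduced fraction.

Brio: cooperation gives 68 each period; deviation gives 101 once then 32 forever.
  68/(1−ρ) ≥ 101 + 32ρ/(1−ρ) ⇒ ρ ≥ 33/69 = 11/23.
Everly: cooperation gives 22 each period; deviation gives 75 once then 6 forever.
  ρ ≥ 53/69.
Both must hold, so the binding constraint is Everly's: ρ ≥ 53/69.

53/69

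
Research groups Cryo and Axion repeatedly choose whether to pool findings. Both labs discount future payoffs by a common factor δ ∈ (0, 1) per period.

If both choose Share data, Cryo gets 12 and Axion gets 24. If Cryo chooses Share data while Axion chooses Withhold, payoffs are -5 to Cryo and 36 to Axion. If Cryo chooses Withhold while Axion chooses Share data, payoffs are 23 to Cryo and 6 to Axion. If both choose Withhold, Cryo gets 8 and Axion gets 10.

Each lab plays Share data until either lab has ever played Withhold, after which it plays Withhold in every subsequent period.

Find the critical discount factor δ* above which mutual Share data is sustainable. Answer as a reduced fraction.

11/15

Cryo: cooperation gives 12 each period; deviation gives 23 once then 8 forever.
  12/(1−δ) ≥ 23 + 8δ/(1−δ) ⇒ δ ≥ 11/15.
Axion: cooperation gives 24 each period; deviation gives 36 once then 10 forever.
  δ ≥ 12/26 = 6/13.
Both must hold, so the binding constraint is Cryo's: δ ≥ 11/15.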